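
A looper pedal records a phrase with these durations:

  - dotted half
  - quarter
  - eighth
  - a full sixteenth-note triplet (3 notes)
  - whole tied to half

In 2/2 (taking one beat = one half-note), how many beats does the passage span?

One half-note beat = 4 eighth notes.
Each duration in eighth notes: dotted half = 6; quarter = 2; eighth = 1; a full sixteenth-note triplet (3 notes) (three triplet sixteenths span one eighth) = 1; whole tied to half (whole + half) = 12.
Sum: 6 + 2 + 1 + 1 + 12 = 22.
22 ÷ 4 = 5.5 beats.

5.5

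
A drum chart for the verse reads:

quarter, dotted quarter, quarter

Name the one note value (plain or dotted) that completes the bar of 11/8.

The bar of 11/8 = 11 eighth notes.
In eighth notes: quarter = 2; dotted quarter = 3; quarter = 2.
Altogether 2 + 3 + 2 = 7.
Remaining: 11 − 7 = 4 eighth notes, which is a half note.

half note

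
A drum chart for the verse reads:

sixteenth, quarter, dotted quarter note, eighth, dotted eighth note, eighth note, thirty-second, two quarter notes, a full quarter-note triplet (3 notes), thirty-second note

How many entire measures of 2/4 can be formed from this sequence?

One bar of 2/4 = 16 thirty-second notes.
Convert each value to thirty-second notes: sixteenth = 2; quarter = 8; dotted quarter note = 12; eighth = 4; dotted eighth note = 6; eighth note = 4; thirty-second = 1; quarter note = 8; quarter note = 8; a full quarter-note triplet (3 notes) (three triplet quarters span one half) = 16; thirty-second note = 1.
Total: 2 + 8 + 12 + 4 + 6 + 4 + 1 + 8 + 8 + 16 + 1 = 70.
70 ÷ 16 = 4 complete bars with 6 left over.

4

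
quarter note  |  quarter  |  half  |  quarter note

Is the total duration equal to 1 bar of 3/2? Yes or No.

No

One bar of 3/2 = 6 quarter notes.
Working in quarter notes: quarter note = 1; quarter = 1; half = 2; quarter note = 1.
Adding: 1 + 1 + 2 + 1 = 5.
5 falls short of 6, so the answer is No.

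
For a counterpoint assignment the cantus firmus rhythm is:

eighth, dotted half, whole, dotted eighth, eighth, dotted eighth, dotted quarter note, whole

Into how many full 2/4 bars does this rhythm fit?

One bar of 2/4 = 8 sixteenth notes.
Working in sixteenth notes: eighth = 2; dotted half = 12; whole = 16; dotted eighth = 3; eighth = 2; dotted eighth = 3; dotted quarter note = 6; whole = 16.
Sum: 2 + 12 + 16 + 3 + 2 + 3 + 6 + 16 = 60.
60 ÷ 8 = 7 complete bars with 4 left over.

7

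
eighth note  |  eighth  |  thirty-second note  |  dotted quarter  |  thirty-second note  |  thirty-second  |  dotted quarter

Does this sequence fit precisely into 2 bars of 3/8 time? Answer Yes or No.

One bar of 3/8 = 12 thirty-second notes, so 2 bars = 24.
Working in thirty-second notes: eighth note = 4; eighth = 4; thirty-second note = 1; dotted quarter = 12; thirty-second note = 1; thirty-second = 1; dotted quarter = 12.
Altogether 4 + 4 + 1 + 12 + 1 + 1 + 12 = 35.
35 exceeds 24, so the answer is No.

No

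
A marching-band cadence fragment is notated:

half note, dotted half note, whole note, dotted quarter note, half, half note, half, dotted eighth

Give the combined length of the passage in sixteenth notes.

In sixteenth notes: half note = 8; dotted half note = 12; whole note = 16; dotted quarter note = 6; half = 8; half note = 8; half = 8; dotted eighth = 3.
Sum: 8 + 12 + 16 + 6 + 8 + 8 + 8 + 3 = 69 sixteenth notes.

69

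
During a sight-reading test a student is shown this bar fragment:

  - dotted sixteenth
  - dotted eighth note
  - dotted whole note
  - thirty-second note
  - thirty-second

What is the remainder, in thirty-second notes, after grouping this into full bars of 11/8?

15

One bar of 11/8 = 44 thirty-second notes.
Each duration in thirty-second notes: dotted sixteenth = 3; dotted eighth note = 6; dotted whole note = 48; thirty-second note = 1; thirty-second = 1.
Altogether 3 + 6 + 48 + 1 + 1 = 59.
59 ÷ 44 = 1 complete bar with 15 thirty-second notes remaining.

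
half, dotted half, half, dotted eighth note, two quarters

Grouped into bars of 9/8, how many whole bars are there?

One bar of 9/8 = 18 sixteenth notes.
Each duration in sixteenth notes: half = 8; dotted half = 12; half = 8; dotted eighth note = 3; quarter = 4; quarter = 4.
Altogether 8 + 12 + 8 + 3 + 4 + 4 = 39.
39 ÷ 18 = 2 complete bars with 3 left over.

2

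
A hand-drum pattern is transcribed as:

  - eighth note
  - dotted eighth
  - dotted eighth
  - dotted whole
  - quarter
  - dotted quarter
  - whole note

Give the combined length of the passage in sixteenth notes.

58

Each duration in sixteenth notes: eighth note = 2; dotted eighth = 3; dotted eighth = 3; dotted whole = 24; quarter = 4; dotted quarter = 6; whole note = 16.
Sum: 2 + 3 + 3 + 24 + 4 + 6 + 16 = 58 sixteenth notes.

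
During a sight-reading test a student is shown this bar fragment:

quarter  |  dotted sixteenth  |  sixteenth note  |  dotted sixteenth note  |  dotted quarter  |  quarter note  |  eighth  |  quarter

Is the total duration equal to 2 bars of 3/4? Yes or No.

One bar of 3/4 = 24 thirty-second notes, so 2 bars = 48.
Working in thirty-second notes: quarter = 8; dotted sixteenth = 3; sixteenth note = 2; dotted sixteenth note = 3; dotted quarter = 12; quarter note = 8; eighth = 4; quarter = 8.
Altogether 8 + 3 + 2 + 3 + 12 + 8 + 4 + 8 = 48.
48 equals 48, so the answer is Yes.

Yes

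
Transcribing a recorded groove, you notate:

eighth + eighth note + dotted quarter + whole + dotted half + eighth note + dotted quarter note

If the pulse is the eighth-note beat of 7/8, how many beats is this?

One eighth-note beat = 2 sixteenth notes.
Convert each value to sixteenth notes: eighth = 2; eighth note = 2; dotted quarter = 6; whole = 16; dotted half = 12; eighth note = 2; dotted quarter note = 6.
Sum: 2 + 2 + 6 + 16 + 12 + 2 + 6 = 46.
46 ÷ 2 = 23 beats.

23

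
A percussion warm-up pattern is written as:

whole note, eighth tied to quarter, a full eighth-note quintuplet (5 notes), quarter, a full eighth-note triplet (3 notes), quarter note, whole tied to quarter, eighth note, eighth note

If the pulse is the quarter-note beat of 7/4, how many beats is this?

One quarter-note beat = 2 eighth notes.
Working in eighth notes: whole note = 8; eighth tied to quarter (eighth + quarter) = 3; a full eighth-note quintuplet (5 notes) (five quintuplet eighths span one half) = 4; quarter = 2; a full eighth-note triplet (3 notes) (three triplet eighths span one quarter) = 2; quarter note = 2; whole tied to quarter (whole + quarter) = 10; eighth note = 1; eighth note = 1.
Sum: 8 + 3 + 4 + 2 + 2 + 2 + 10 + 1 + 1 = 33.
33 ÷ 2 = 16.5 beats.

16.5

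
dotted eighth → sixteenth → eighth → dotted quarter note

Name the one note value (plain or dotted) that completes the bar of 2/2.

quarter note

The bar of 2/2 = 16 sixteenth notes.
Express everything in sixteenth notes: dotted eighth = 3; sixteenth = 1; eighth = 2; dotted quarter note = 6.
Sum: 3 + 1 + 2 + 6 = 12.
Remaining: 16 − 12 = 4 sixteenth notes, which is a quarter note.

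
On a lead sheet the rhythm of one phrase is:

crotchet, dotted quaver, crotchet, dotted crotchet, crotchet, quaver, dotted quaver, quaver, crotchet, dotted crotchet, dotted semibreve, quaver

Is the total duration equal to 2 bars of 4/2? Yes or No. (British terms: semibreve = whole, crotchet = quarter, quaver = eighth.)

One bar of 4/2 = 32 sixteenth notes, so 2 bars = 64.
Each duration in sixteenth notes: crotchet = 4; dotted quaver = 3; crotchet = 4; dotted crotchet = 6; crotchet = 4; quaver = 2; dotted quaver = 3; quaver = 2; crotchet = 4; dotted crotchet = 6; dotted semibreve = 24; quaver = 2.
Total: 4 + 3 + 4 + 6 + 4 + 2 + 3 + 2 + 4 + 6 + 24 + 2 = 64.
64 equals 64, so the answer is Yes.

Yes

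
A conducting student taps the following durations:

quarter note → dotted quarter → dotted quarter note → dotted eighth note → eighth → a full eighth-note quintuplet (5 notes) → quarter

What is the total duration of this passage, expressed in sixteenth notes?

33

Convert each value to sixteenth notes: quarter note = 4; dotted quarter = 6; dotted quarter note = 6; dotted eighth note = 3; eighth = 2; a full eighth-note quintuplet (5 notes) (five quintuplet eighths span one half) = 8; quarter = 4.
Total: 4 + 6 + 6 + 3 + 2 + 8 + 4 = 33 sixteenth notes.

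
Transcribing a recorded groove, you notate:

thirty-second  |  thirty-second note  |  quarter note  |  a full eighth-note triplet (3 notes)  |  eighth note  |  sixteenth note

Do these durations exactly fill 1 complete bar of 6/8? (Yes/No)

One bar of 6/8 = 24 thirty-second notes.
Express everything in thirty-second notes: thirty-second = 1; thirty-second note = 1; quarter note = 8; a full eighth-note triplet (3 notes) (three triplet eighths span one quarter) = 8; eighth note = 4; sixteenth note = 2.
Adding: 1 + 1 + 8 + 8 + 4 + 2 = 24.
24 equals 24, so the answer is Yes.

Yes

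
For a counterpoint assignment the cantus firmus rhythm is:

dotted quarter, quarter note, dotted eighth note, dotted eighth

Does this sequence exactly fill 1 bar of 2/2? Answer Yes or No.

One bar of 2/2 = 16 sixteenth notes.
Working in sixteenth notes: dotted quarter = 6; quarter note = 4; dotted eighth note = 3; dotted eighth = 3.
Adding: 6 + 4 + 3 + 3 = 16.
16 equals 16, so the answer is Yes.

Yes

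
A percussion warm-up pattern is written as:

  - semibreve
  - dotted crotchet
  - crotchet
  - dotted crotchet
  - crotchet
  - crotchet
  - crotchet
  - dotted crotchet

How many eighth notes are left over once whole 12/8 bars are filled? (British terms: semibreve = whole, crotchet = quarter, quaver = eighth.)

1

One bar of 12/8 = 12 eighth notes.
Each duration in eighth notes: semibreve = 8; dotted crotchet = 3; crotchet = 2; dotted crotchet = 3; crotchet = 2; crotchet = 2; crotchet = 2; dotted crotchet = 3.
Altogether 8 + 3 + 2 + 3 + 2 + 2 + 2 + 3 = 25.
25 ÷ 12 = 2 complete bars with 1 eighth note remaining.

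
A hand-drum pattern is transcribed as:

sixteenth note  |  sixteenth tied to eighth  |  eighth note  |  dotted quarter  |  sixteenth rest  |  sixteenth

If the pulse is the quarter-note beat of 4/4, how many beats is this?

One quarter-note beat = 4 sixteenth notes.
In sixteenth notes: sixteenth note = 1; sixteenth tied to eighth (sixteenth + eighth) = 3; eighth note = 2; dotted quarter = 6; sixteenth rest = 1; sixteenth = 1.
Altogether 1 + 3 + 2 + 6 + 1 + 1 = 14.
14 ÷ 4 = 3.5 beats.

3.5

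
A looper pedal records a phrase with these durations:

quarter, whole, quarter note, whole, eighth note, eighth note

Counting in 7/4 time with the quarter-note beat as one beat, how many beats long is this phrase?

11

One quarter-note beat = 2 eighth notes.
Each duration in eighth notes: quarter = 2; whole = 8; quarter note = 2; whole = 8; eighth note = 1; eighth note = 1.
Altogether 2 + 8 + 2 + 8 + 1 + 1 = 22.
22 ÷ 2 = 11 beats.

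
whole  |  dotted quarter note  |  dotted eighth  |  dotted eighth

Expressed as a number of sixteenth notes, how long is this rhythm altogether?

28

Each duration in sixteenth notes: whole = 16; dotted quarter note = 6; dotted eighth = 3; dotted eighth = 3.
Sum: 16 + 6 + 3 + 3 = 28 sixteenth notes.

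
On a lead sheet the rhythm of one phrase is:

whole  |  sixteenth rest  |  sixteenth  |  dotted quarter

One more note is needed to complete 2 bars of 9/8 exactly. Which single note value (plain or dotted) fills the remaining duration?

2 bars of 9/8 = 36 sixteenth notes.
Each duration in sixteenth notes: whole = 16; sixteenth rest = 1; sixteenth = 1; dotted quarter = 6.
Adding: 16 + 1 + 1 + 6 = 24.
Remaining: 36 − 24 = 12 sixteenth notes, which is a dotted half note.

dotted half note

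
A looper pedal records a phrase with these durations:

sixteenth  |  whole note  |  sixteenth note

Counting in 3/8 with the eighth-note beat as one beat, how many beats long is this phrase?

One eighth-note beat = 2 sixteenth notes.
Working in sixteenth notes: sixteenth = 1; whole note = 16; sixteenth note = 1.
Sum: 1 + 16 + 1 = 18.
18 ÷ 2 = 9 beats.

9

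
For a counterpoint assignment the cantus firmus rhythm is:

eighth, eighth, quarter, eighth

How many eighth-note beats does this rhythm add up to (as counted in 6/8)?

One eighth-note beat = 2 sixteenth notes.
Convert each value to sixteenth notes: eighth = 2; eighth = 2; quarter = 4; eighth = 2.
Total: 2 + 2 + 4 + 2 = 10.
10 ÷ 2 = 5 beats.

5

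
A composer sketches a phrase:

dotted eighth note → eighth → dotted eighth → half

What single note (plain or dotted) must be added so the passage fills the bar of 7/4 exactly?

dotted half note

The bar of 7/4 = 28 sixteenth notes.
Each duration in sixteenth notes: dotted eighth note = 3; eighth = 2; dotted eighth = 3; half = 8.
Altogether 3 + 2 + 3 + 8 = 16.
Remaining: 28 − 16 = 12 sixteenth notes, which is a dotted half note.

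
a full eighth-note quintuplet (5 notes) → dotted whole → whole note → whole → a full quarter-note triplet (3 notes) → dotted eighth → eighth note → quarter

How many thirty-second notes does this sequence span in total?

Convert each value to thirty-second notes: a full eighth-note quintuplet (5 notes) (five quintuplet eighths span one half) = 16; dotted whole = 48; whole note = 32; whole = 32; a full quarter-note triplet (3 notes) (three triplet quarters span one half) = 16; dotted eighth = 6; eighth note = 4; quarter = 8.
Total: 16 + 48 + 32 + 32 + 16 + 6 + 4 + 8 = 162 thirty-second notes.

162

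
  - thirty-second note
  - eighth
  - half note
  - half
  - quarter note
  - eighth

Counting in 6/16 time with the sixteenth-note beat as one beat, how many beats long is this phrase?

One sixteenth-note beat = 2 thirty-second notes.
Each duration in thirty-second notes: thirty-second note = 1; eighth = 4; half note = 16; half = 16; quarter note = 8; eighth = 4.
Sum: 1 + 4 + 16 + 16 + 8 + 4 = 49.
49 ÷ 2 = 24.5 beats.

24.5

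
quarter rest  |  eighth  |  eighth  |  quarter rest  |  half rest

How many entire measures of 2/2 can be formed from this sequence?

1

One bar of 2/2 = 8 eighth notes.
Convert each value to eighth notes: quarter rest = 2; eighth = 1; eighth = 1; quarter rest = 2; half rest = 4.
Sum: 2 + 1 + 1 + 2 + 4 = 10.
10 ÷ 8 = 1 complete bar with 2 left over.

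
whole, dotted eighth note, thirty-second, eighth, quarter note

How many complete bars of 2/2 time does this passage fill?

One bar of 2/2 = 32 thirty-second notes.
In thirty-second notes: whole = 32; dotted eighth note = 6; thirty-second = 1; eighth = 4; quarter note = 8.
Adding: 32 + 6 + 1 + 4 + 8 = 51.
51 ÷ 32 = 1 complete bar with 19 left over.

1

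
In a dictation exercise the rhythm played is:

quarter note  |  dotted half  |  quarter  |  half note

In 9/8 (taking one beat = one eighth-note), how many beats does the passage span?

14

One eighth-note beat = 2 sixteenth notes.
In sixteenth notes: quarter note = 4; dotted half = 12; quarter = 4; half note = 8.
Sum: 4 + 12 + 4 + 8 = 28.
28 ÷ 2 = 14 beats.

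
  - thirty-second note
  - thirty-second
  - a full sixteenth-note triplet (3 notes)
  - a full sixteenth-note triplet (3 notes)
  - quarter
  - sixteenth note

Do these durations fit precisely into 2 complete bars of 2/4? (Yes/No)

No

One bar of 2/4 = 16 thirty-second notes, so 2 bars = 32.
In thirty-second notes: thirty-second note = 1; thirty-second = 1; a full sixteenth-note triplet (3 notes) (three triplet sixteenths span one eighth) = 4; a full sixteenth-note triplet (3 notes) (three triplet sixteenths span one eighth) = 4; quarter = 8; sixteenth note = 2.
Adding: 1 + 1 + 4 + 4 + 8 + 2 = 20.
20 falls short of 32, so the answer is No.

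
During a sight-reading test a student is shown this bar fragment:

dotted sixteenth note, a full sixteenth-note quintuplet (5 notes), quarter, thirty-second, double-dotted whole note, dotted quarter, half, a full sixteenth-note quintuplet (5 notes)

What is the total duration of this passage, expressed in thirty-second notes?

Working in thirty-second notes: dotted sixteenth note = 3; a full sixteenth-note quintuplet (5 notes) (five quintuplet sixteenths span one quarter) = 8; quarter = 8; thirty-second = 1; double-dotted whole note = 56; dotted quarter = 12; half = 16; a full sixteenth-note quintuplet (5 notes) (five quintuplet sixteenths span one quarter) = 8.
Sum: 3 + 8 + 8 + 1 + 56 + 12 + 16 + 8 = 112 thirty-second notes.

112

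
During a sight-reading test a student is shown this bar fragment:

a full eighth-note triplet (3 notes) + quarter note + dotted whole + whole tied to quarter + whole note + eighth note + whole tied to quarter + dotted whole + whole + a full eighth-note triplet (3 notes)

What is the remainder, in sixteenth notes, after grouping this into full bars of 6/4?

14

One bar of 6/4 = 12 eighth notes.
Each duration in eighth notes: a full eighth-note triplet (3 notes) (three triplet eighths span one quarter) = 2; quarter note = 2; dotted whole = 12; whole tied to quarter (whole + quarter) = 10; whole note = 8; eighth note = 1; whole tied to quarter (whole + quarter) = 10; dotted whole = 12; whole = 8; a full eighth-note triplet (3 notes) (three triplet eighths span one quarter) = 2.
Total: 2 + 2 + 12 + 10 + 8 + 1 + 10 + 12 + 8 + 2 = 67.
67 ÷ 12 = 5 complete bars with 7 eighth notes remaining = 14 sixteenth notes.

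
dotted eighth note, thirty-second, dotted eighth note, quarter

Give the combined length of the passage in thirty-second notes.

Convert each value to thirty-second notes: dotted eighth note = 6; thirty-second = 1; dotted eighth note = 6; quarter = 8.
Sum: 6 + 1 + 6 + 8 = 21 thirty-second notes.

21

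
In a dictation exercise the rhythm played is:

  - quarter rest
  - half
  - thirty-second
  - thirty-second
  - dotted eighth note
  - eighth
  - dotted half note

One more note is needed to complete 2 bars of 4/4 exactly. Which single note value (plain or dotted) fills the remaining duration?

eighth note

2 bars of 4/4 = 64 thirty-second notes.
In thirty-second notes: quarter rest = 8; half = 16; thirty-second = 1; thirty-second = 1; dotted eighth note = 6; eighth = 4; dotted half note = 24.
Sum: 8 + 16 + 1 + 1 + 6 + 4 + 24 = 60.
Remaining: 64 − 60 = 4 thirty-second notes, which is a eighth note.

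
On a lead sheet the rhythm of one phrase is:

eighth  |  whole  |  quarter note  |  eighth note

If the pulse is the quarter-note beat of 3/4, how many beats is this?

6

One quarter-note beat = 2 eighth notes.
In eighth notes: eighth = 1; whole = 8; quarter note = 2; eighth note = 1.
Altogether 1 + 8 + 2 + 1 = 12.
12 ÷ 2 = 6 beats.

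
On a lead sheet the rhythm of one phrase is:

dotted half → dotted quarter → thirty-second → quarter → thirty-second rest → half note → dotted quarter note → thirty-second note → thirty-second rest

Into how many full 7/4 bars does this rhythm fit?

One bar of 7/4 = 56 thirty-second notes.
Each duration in thirty-second notes: dotted half = 24; dotted quarter = 12; thirty-second = 1; quarter = 8; thirty-second rest = 1; half note = 16; dotted quarter note = 12; thirty-second note = 1; thirty-second rest = 1.
Adding: 24 + 12 + 1 + 8 + 1 + 16 + 12 + 1 + 1 = 76.
76 ÷ 56 = 1 complete bar with 20 left over.

1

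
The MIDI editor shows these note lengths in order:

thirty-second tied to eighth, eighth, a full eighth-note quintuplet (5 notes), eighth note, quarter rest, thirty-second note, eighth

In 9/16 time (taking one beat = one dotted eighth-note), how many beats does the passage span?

7

One dotted eighth-note beat = 6 thirty-second notes.
Working in thirty-second notes: thirty-second tied to eighth (thirty-second + eighth) = 5; eighth = 4; a full eighth-note quintuplet (5 notes) (five quintuplet eighths span one half) = 16; eighth note = 4; quarter rest = 8; thirty-second note = 1; eighth = 4.
Altogether 5 + 4 + 16 + 4 + 8 + 1 + 4 = 42.
42 ÷ 6 = 7 beats.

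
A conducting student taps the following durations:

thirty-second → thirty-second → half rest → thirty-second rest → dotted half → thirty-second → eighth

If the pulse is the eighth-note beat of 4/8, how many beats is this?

One eighth-note beat = 4 thirty-second notes.
Express everything in thirty-second notes: thirty-second = 1; thirty-second = 1; half rest = 16; thirty-second rest = 1; dotted half = 24; thirty-second = 1; eighth = 4.
Sum: 1 + 1 + 16 + 1 + 24 + 1 + 4 = 48.
48 ÷ 4 = 12 beats.

12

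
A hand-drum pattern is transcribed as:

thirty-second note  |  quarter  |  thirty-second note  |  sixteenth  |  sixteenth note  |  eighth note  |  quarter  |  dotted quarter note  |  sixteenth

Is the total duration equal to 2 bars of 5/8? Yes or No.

Yes

One bar of 5/8 = 20 thirty-second notes, so 2 bars = 40.
Each duration in thirty-second notes: thirty-second note = 1; quarter = 8; thirty-second note = 1; sixteenth = 2; sixteenth note = 2; eighth note = 4; quarter = 8; dotted quarter note = 12; sixteenth = 2.
Adding: 1 + 8 + 1 + 2 + 2 + 4 + 8 + 12 + 2 = 40.
40 equals 40, so the answer is Yes.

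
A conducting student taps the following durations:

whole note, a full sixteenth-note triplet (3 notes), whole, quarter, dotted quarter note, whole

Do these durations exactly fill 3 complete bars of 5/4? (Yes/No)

One bar of 5/4 = 10 eighth notes, so 3 bars = 30.
Express everything in eighth notes: whole note = 8; a full sixteenth-note triplet (3 notes) (three triplet sixteenths span one eighth) = 1; whole = 8; quarter = 2; dotted quarter note = 3; whole = 8.
Sum: 8 + 1 + 8 + 2 + 3 + 8 = 30.
30 equals 30, so the answer is Yes.

Yes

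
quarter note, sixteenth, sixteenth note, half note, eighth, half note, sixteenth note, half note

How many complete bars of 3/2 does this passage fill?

One bar of 3/2 = 24 sixteenth notes.
In sixteenth notes: quarter note = 4; sixteenth = 1; sixteenth note = 1; half note = 8; eighth = 2; half note = 8; sixteenth note = 1; half note = 8.
Sum: 4 + 1 + 1 + 8 + 2 + 8 + 1 + 8 = 33.
33 ÷ 24 = 1 complete bar with 9 left over.

1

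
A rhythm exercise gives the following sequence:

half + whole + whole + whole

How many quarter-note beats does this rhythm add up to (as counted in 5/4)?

14

One quarter-note beat = 2 eighth notes.
Express everything in eighth notes: half = 4; whole = 8; whole = 8; whole = 8.
Total: 4 + 8 + 8 + 8 = 28.
28 ÷ 2 = 14 beats.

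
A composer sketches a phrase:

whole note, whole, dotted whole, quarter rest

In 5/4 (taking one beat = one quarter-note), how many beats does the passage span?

One quarter-note beat = 2 eighth notes.
In eighth notes: whole note = 8; whole = 8; dotted whole = 12; quarter rest = 2.
Adding: 8 + 8 + 12 + 2 = 30.
30 ÷ 2 = 15 beats.

15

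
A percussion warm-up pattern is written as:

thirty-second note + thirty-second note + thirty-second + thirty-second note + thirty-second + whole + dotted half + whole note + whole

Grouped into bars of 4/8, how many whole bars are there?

7

One bar of 4/8 = 16 thirty-second notes.
Express everything in thirty-second notes: thirty-second note = 1; thirty-second note = 1; thirty-second = 1; thirty-second note = 1; thirty-second = 1; whole = 32; dotted half = 24; whole note = 32; whole = 32.
Total: 1 + 1 + 1 + 1 + 1 + 32 + 24 + 32 + 32 = 125.
125 ÷ 16 = 7 complete bars with 13 left over.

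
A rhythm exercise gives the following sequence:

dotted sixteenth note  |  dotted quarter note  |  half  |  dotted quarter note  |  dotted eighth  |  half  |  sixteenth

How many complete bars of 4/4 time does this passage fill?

One bar of 4/4 = 32 thirty-second notes.
Each duration in thirty-second notes: dotted sixteenth note = 3; dotted quarter note = 12; half = 16; dotted quarter note = 12; dotted eighth = 6; half = 16; sixteenth = 2.
Total: 3 + 12 + 16 + 12 + 6 + 16 + 2 = 67.
67 ÷ 32 = 2 complete bars with 3 left over.

2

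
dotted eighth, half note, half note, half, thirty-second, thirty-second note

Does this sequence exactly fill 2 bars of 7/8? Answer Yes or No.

One bar of 7/8 = 28 thirty-second notes, so 2 bars = 56.
Express everything in thirty-second notes: dotted eighth = 6; half note = 16; half note = 16; half = 16; thirty-second = 1; thirty-second note = 1.
Adding: 6 + 16 + 16 + 16 + 1 + 1 = 56.
56 equals 56, so the answer is Yes.

Yes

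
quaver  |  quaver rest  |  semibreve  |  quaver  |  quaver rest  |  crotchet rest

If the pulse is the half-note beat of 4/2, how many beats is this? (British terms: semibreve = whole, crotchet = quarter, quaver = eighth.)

3.5

One half-note beat = 4 eighth notes.
Each duration in eighth notes: quaver = 1; quaver rest = 1; semibreve = 8; quaver = 1; quaver rest = 1; crotchet rest = 2.
Altogether 1 + 1 + 8 + 1 + 1 + 2 = 14.
14 ÷ 4 = 3.5 beats.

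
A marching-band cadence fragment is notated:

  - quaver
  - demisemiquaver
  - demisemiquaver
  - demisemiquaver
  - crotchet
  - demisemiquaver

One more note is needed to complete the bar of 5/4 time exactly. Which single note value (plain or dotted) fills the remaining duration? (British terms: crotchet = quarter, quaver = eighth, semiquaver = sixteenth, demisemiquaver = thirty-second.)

dotted half note

The bar of 5/4 = 40 thirty-second notes.
Each duration in thirty-second notes: quaver = 4; demisemiquaver = 1; demisemiquaver = 1; demisemiquaver = 1; crotchet = 8; demisemiquaver = 1.
Sum: 4 + 1 + 1 + 1 + 8 + 1 = 16.
Remaining: 40 − 16 = 24 thirty-second notes, which is a dotted half note.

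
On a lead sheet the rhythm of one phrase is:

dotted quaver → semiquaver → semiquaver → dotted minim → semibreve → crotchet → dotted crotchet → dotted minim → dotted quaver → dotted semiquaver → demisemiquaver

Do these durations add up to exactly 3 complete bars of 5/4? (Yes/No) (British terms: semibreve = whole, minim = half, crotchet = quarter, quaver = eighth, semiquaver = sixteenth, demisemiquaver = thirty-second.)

Yes

One bar of 5/4 = 40 thirty-second notes, so 3 bars = 120.
Convert each value to thirty-second notes: dotted quaver = 6; semiquaver = 2; semiquaver = 2; dotted minim = 24; semibreve = 32; crotchet = 8; dotted crotchet = 12; dotted minim = 24; dotted quaver = 6; dotted semiquaver = 3; demisemiquaver = 1.
Sum: 6 + 2 + 2 + 24 + 32 + 8 + 12 + 24 + 6 + 3 + 1 = 120.
120 equals 120, so the answer is Yes.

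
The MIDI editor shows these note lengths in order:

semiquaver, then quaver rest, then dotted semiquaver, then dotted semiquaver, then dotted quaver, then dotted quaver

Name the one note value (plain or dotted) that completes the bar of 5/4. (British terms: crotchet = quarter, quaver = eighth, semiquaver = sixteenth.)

half note

The bar of 5/4 = 40 thirty-second notes.
Working in thirty-second notes: semiquaver = 2; quaver rest = 4; dotted semiquaver = 3; dotted semiquaver = 3; dotted quaver = 6; dotted quaver = 6.
Adding: 2 + 4 + 3 + 3 + 6 + 6 = 24.
Remaining: 40 − 24 = 16 thirty-second notes, which is a half note.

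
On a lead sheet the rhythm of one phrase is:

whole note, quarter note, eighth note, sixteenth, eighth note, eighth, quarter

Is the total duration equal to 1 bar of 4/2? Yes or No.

One bar of 4/2 = 32 sixteenth notes.
Working in sixteenth notes: whole note = 16; quarter note = 4; eighth note = 2; sixteenth = 1; eighth note = 2; eighth = 2; quarter = 4.
Altogether 16 + 4 + 2 + 1 + 2 + 2 + 4 = 31.
31 falls short of 32, so the answer is No.

No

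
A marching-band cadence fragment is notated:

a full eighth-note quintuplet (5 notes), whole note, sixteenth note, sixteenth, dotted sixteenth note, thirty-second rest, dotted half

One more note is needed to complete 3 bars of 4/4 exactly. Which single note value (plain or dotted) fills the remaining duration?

half note

3 bars of 4/4 = 96 thirty-second notes.
Express everything in thirty-second notes: a full eighth-note quintuplet (5 notes) (five quintuplet eighths span one half) = 16; whole note = 32; sixteenth note = 2; sixteenth = 2; dotted sixteenth note = 3; thirty-second rest = 1; dotted half = 24.
Altogether 16 + 32 + 2 + 2 + 3 + 1 + 24 = 80.
Remaining: 96 − 80 = 16 thirty-second notes, which is a half note.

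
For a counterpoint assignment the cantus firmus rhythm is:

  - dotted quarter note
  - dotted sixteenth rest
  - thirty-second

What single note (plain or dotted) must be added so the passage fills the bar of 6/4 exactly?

whole note

The bar of 6/4 = 48 thirty-second notes.
In thirty-second notes: dotted quarter note = 12; dotted sixteenth rest = 3; thirty-second = 1.
Total: 12 + 3 + 1 = 16.
Remaining: 48 − 16 = 32 thirty-second notes, which is a whole note.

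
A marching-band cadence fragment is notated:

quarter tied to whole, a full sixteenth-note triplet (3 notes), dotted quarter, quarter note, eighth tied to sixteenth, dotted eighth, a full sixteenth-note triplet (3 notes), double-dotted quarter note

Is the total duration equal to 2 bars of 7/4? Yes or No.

One bar of 7/4 = 28 sixteenth notes, so 2 bars = 56.
In sixteenth notes: quarter tied to whole (quarter + whole) = 20; a full sixteenth-note triplet (3 notes) (three triplet sixteenths span one eighth) = 2; dotted quarter = 6; quarter note = 4; eighth tied to sixteenth (eighth + sixteenth) = 3; dotted eighth = 3; a full sixteenth-note triplet (3 notes) (three triplet sixteenths span one eighth) = 2; double-dotted quarter note = 7.
Sum: 20 + 2 + 6 + 4 + 3 + 3 + 2 + 7 = 47.
47 falls short of 56, so the answer is No.

No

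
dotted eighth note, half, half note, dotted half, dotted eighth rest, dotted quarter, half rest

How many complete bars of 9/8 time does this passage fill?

One bar of 9/8 = 18 sixteenth notes.
Express everything in sixteenth notes: dotted eighth note = 3; half = 8; half note = 8; dotted half = 12; dotted eighth rest = 3; dotted quarter = 6; half rest = 8.
Sum: 3 + 8 + 8 + 12 + 3 + 6 + 8 = 48.
48 ÷ 18 = 2 complete bars with 12 left over.

2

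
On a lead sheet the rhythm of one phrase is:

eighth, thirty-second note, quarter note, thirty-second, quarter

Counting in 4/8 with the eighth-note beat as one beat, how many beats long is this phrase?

One eighth-note beat = 4 thirty-second notes.
Each duration in thirty-second notes: eighth = 4; thirty-second note = 1; quarter note = 8; thirty-second = 1; quarter = 8.
Sum: 4 + 1 + 8 + 1 + 8 = 22.
22 ÷ 4 = 5.5 beats.

5.5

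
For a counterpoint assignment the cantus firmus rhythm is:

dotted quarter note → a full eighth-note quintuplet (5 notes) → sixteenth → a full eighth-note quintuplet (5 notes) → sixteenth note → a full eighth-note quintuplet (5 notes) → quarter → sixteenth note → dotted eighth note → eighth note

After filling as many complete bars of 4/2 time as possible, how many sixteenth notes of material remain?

10

One bar of 4/2 = 32 sixteenth notes.
Each duration in sixteenth notes: dotted quarter note = 6; a full eighth-note quintuplet (5 notes) (five quintuplet eighths span one half) = 8; sixteenth = 1; a full eighth-note quintuplet (5 notes) (five quintuplet eighths span one half) = 8; sixteenth note = 1; a full eighth-note quintuplet (5 notes) (five quintuplet eighths span one half) = 8; quarter = 4; sixteenth note = 1; dotted eighth note = 3; eighth note = 2.
Sum: 6 + 8 + 1 + 8 + 1 + 8 + 4 + 1 + 3 + 2 = 42.
42 ÷ 32 = 1 complete bar with 10 sixteenth notes remaining.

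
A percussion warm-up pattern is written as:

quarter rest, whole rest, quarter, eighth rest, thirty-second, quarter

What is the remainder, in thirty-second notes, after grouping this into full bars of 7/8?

One bar of 7/8 = 28 thirty-second notes.
Each duration in thirty-second notes: quarter rest = 8; whole rest = 32; quarter = 8; eighth rest = 4; thirty-second = 1; quarter = 8.
Total: 8 + 32 + 8 + 4 + 1 + 8 = 61.
61 ÷ 28 = 2 complete bars with 5 thirty-second notes remaining.

5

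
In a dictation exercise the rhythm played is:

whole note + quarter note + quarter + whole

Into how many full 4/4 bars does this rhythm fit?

One bar of 4/4 = 4 quarter notes.
Express everything in quarter notes: whole note = 4; quarter note = 1; quarter = 1; whole = 4.
Total: 4 + 1 + 1 + 4 = 10.
10 ÷ 4 = 2 complete bars with 2 left over.

2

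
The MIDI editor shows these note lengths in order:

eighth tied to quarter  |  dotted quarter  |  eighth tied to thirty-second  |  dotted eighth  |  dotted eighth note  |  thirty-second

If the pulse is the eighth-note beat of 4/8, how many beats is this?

10.5

One eighth-note beat = 4 thirty-second notes.
Each duration in thirty-second notes: eighth tied to quarter (eighth + quarter) = 12; dotted quarter = 12; eighth tied to thirty-second (eighth + thirty-second) = 5; dotted eighth = 6; dotted eighth note = 6; thirty-second = 1.
Altogether 12 + 12 + 5 + 6 + 6 + 1 = 42.
42 ÷ 4 = 10.5 beats.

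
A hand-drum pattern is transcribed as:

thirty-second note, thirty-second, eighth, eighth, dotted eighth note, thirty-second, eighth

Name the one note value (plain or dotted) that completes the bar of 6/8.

dotted sixteenth note

The bar of 6/8 = 24 thirty-second notes.
Convert each value to thirty-second notes: thirty-second note = 1; thirty-second = 1; eighth = 4; eighth = 4; dotted eighth note = 6; thirty-second = 1; eighth = 4.
Altogether 1 + 1 + 4 + 4 + 6 + 1 + 4 = 21.
Remaining: 24 − 21 = 3 thirty-second notes, which is a dotted sixteenth note.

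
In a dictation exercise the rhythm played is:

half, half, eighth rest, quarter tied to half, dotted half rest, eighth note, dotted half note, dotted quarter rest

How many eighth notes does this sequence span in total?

31

Convert each value to eighth notes: half = 4; half = 4; eighth rest = 1; quarter tied to half (quarter + half) = 6; dotted half rest = 6; eighth note = 1; dotted half note = 6; dotted quarter rest = 3.
Altogether 4 + 4 + 1 + 6 + 6 + 1 + 6 + 3 = 31 eighth notes.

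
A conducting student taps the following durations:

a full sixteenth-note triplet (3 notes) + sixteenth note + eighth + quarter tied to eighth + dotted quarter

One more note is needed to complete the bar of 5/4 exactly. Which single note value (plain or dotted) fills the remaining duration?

dotted eighth note

The bar of 5/4 = 20 sixteenth notes.
Working in sixteenth notes: a full sixteenth-note triplet (3 notes) (three triplet sixteenths span one eighth) = 2; sixteenth note = 1; eighth = 2; quarter tied to eighth (quarter + eighth) = 6; dotted quarter = 6.
Altogether 2 + 1 + 2 + 6 + 6 = 17.
Remaining: 20 − 17 = 3 sixteenth notes, which is a dotted eighth note.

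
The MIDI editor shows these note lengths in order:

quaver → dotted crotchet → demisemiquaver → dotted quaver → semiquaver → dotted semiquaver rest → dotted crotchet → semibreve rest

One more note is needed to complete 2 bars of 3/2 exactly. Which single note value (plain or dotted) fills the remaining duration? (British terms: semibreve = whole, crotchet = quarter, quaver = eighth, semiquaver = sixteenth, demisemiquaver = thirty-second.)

dotted half note

2 bars of 3/2 = 96 thirty-second notes.
Working in thirty-second notes: quaver = 4; dotted crotchet = 12; demisemiquaver = 1; dotted quaver = 6; semiquaver = 2; dotted semiquaver rest = 3; dotted crotchet = 12; semibreve rest = 32.
Total: 4 + 12 + 1 + 6 + 2 + 3 + 12 + 32 = 72.
Remaining: 96 − 72 = 24 thirty-second notes, which is a dotted half note.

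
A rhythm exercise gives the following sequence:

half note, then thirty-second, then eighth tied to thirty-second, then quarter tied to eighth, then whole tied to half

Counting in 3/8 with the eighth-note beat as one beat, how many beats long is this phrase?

One eighth-note beat = 4 thirty-second notes.
Each duration in thirty-second notes: half note = 16; thirty-second = 1; eighth tied to thirty-second (eighth + thirty-second) = 5; quarter tied to eighth (quarter + eighth) = 12; whole tied to half (whole + half) = 48.
Total: 16 + 1 + 5 + 12 + 48 = 82.
82 ÷ 4 = 20.5 beats.

20.5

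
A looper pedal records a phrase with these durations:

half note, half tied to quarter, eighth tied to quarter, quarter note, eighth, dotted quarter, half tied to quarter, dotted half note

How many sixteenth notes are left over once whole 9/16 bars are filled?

8

One bar of 9/16 = 9 sixteenth notes.
Each duration in sixteenth notes: half note = 8; half tied to quarter (half + quarter) = 12; eighth tied to quarter (eighth + quarter) = 6; quarter note = 4; eighth = 2; dotted quarter = 6; half tied to quarter (half + quarter) = 12; dotted half note = 12.
Adding: 8 + 12 + 6 + 4 + 2 + 6 + 12 + 12 = 62.
62 ÷ 9 = 6 complete bars with 8 sixteenth notes remaining.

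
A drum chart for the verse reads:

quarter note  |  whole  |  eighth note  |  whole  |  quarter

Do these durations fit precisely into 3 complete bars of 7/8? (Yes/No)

One bar of 7/8 = 7 eighth notes, so 3 bars = 21.
Convert each value to eighth notes: quarter note = 2; whole = 8; eighth note = 1; whole = 8; quarter = 2.
Sum: 2 + 8 + 1 + 8 + 2 = 21.
21 equals 21, so the answer is Yes.

Yes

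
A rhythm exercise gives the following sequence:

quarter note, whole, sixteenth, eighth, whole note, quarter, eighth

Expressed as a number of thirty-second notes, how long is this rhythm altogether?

90

Each duration in thirty-second notes: quarter note = 8; whole = 32; sixteenth = 2; eighth = 4; whole note = 32; quarter = 8; eighth = 4.
Altogether 8 + 32 + 2 + 4 + 32 + 8 + 4 = 90 thirty-second notes.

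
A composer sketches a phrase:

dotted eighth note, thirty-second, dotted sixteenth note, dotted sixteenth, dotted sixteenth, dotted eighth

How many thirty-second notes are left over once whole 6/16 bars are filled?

One bar of 6/16 = 12 thirty-second notes.
Each duration in thirty-second notes: dotted eighth note = 6; thirty-second = 1; dotted sixteenth note = 3; dotted sixteenth = 3; dotted sixteenth = 3; dotted eighth = 6.
Total: 6 + 1 + 3 + 3 + 3 + 6 = 22.
22 ÷ 12 = 1 complete bar with 10 thirty-second notes remaining.

10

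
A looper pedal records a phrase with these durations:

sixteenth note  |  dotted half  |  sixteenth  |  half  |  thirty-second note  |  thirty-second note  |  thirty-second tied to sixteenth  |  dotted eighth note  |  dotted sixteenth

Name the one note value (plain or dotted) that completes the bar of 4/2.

The bar of 4/2 = 64 thirty-second notes.
Express everything in thirty-second notes: sixteenth note = 2; dotted half = 24; sixteenth = 2; half = 16; thirty-second note = 1; thirty-second note = 1; thirty-second tied to sixteenth (thirty-second + sixteenth) = 3; dotted eighth note = 6; dotted sixteenth = 3.
Total: 2 + 24 + 2 + 16 + 1 + 1 + 3 + 6 + 3 = 58.
Remaining: 64 − 58 = 6 thirty-second notes, which is a dotted eighth note.

dotted eighth note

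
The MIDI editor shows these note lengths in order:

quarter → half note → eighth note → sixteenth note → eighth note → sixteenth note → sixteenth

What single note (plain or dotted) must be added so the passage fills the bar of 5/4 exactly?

sixteenth note

The bar of 5/4 = 20 sixteenth notes.
In sixteenth notes: quarter = 4; half note = 8; eighth note = 2; sixteenth note = 1; eighth note = 2; sixteenth note = 1; sixteenth = 1.
Adding: 4 + 8 + 2 + 1 + 2 + 1 + 1 = 19.
Remaining: 20 − 19 = 1 sixteenth note, which is a sixteenth note.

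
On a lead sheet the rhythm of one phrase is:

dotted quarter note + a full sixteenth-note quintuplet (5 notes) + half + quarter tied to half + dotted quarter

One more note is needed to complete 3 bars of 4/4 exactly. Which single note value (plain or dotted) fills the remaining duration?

3 bars of 4/4 = 24 eighth notes.
In eighth notes: dotted quarter note = 3; a full sixteenth-note quintuplet (5 notes) (five quintuplet sixteenths span one quarter) = 2; half = 4; quarter tied to half (quarter + half) = 6; dotted quarter = 3.
Altogether 3 + 2 + 4 + 6 + 3 = 18.
Remaining: 24 − 18 = 6 eighth notes, which is a dotted half note.

dotted half note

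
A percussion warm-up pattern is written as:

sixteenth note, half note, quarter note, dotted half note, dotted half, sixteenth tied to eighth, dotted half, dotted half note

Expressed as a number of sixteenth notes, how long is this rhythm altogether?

64

Convert each value to sixteenth notes: sixteenth note = 1; half note = 8; quarter note = 4; dotted half note = 12; dotted half = 12; sixteenth tied to eighth (sixteenth + eighth) = 3; dotted half = 12; dotted half note = 12.
Total: 1 + 8 + 4 + 12 + 12 + 3 + 12 + 12 = 64 sixteenth notes.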